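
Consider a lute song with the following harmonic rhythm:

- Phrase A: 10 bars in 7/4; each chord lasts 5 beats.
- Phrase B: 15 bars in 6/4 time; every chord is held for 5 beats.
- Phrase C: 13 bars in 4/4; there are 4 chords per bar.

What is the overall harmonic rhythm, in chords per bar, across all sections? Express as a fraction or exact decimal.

A: 10 × 7 = 70 beats ÷ 5 = 14 chords.
B: 15 × 6 = 90 beats ÷ 5 = 18 chords.
C: 13 × 4 = 52 beats ÷ 1 = 52 chords.
Overall: 84 chords over 38 bars → 84/38 = 42/19 chords per bar.

42/19 chords per bar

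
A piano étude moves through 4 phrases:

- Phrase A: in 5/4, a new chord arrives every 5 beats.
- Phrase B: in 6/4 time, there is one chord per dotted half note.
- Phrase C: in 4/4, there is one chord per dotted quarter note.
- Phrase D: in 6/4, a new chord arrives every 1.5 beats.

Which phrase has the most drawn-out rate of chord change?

Phrase A

A: 5/5 = 1 chord/bar.
B: 6/3 = 2 chords/bar.
C: 4/1.5 = 8/3 chords/bar.
D: 6/1.5 = 4 chords/bar.
Slowest is A at 1 chords/bar.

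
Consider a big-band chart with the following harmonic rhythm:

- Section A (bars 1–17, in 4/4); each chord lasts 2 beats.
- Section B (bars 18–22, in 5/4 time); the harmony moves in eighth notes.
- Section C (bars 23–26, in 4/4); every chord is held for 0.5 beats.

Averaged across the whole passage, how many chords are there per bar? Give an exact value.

A: 17 bars of 4 beats is 68 beats; at 2 beats each that's 34 chords.
B: 5 bars of 5 beats is 25 beats; at 0.5 beats each that's 50 chords.
C: 4 bars of 4 beats is 16 beats; at 0.5 beats each that's 32 chords.
Overall: 116 chords over 26 bars → 116/26 = 58/13 chords per bar.

58/13 chords per bar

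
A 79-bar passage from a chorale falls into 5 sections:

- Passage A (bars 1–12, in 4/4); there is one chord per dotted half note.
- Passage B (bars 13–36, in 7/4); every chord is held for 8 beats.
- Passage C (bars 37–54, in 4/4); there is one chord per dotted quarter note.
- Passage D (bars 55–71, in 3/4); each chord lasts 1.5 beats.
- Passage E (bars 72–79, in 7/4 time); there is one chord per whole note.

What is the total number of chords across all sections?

133 chords

A: 12·4 = 48 beats, 48/3 = 16 chords.
B: 24·7 = 168 beats, 168/8 = 21 chords.
C: 18·4 = 72 beats, 72/1.5 = 48 chords.
D: 17·3 = 51 beats, 51/1.5 = 34 chords.
E: 8·7 = 56 beats, 56/4 = 14 chords.
Total: 16 + 21 + 48 + 34 + 14 = 133.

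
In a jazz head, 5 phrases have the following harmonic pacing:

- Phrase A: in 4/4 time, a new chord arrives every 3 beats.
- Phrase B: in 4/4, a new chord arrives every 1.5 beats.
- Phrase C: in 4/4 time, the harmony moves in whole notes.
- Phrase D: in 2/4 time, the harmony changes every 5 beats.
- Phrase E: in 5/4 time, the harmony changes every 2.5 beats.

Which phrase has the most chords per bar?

Phrase B

A: 4 beats/bar ÷ 3 beats/chord = 4/3 chords/bar.
B: 4 beats/bar ÷ 1.5 beats/chord = 8/3 chords/bar.
C: 4 beats/bar ÷ 4 beats/chord = 1 chord/bar.
D: 2 beats/bar ÷ 5 beats/chord = 0.4 chords/bar.
E: 5 beats/bar ÷ 2.5 beats/chord = 2 chords/bar.
Fastest is B at 8/3 chords/bar.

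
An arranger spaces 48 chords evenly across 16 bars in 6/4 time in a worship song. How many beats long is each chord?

2 beats

16 bars × 6 beats/bar = 96 beats total.
96 beats ÷ 48 chords = 2 beats per chord.
(That is a half note.)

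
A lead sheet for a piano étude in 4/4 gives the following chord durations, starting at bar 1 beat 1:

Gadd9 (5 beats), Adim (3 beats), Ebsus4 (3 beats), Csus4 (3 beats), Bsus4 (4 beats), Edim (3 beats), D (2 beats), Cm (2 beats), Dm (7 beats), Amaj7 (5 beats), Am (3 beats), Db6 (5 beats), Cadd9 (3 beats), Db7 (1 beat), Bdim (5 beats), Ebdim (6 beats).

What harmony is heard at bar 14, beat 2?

Bdim

Beat 2 of bar 14 is beat (14−1)×4 + 2 = 54 overall.
Running totals: Gadd9 ends at 5, Adim ends at 8, Ebsus4 ends at 11, Csus4 ends at 14, Bsus4 ends at 18, Edim ends at 21, D ends at 23, Cm ends at 25, Dm ends at 32, Amaj7 ends at 37, Am ends at 40, Db6 ends at 45, Cadd9 ends at 48, Db7 ends at 49, Bdim ends at 54.
Beat 54 falls within Bdim.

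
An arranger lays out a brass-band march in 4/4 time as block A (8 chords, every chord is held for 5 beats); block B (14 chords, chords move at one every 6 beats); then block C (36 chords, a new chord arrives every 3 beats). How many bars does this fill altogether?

A: 8 × 5 = 40 beats = 10 bars.
B: 14 × 6 = 84 beats = 21 bars.
C: 36 × 3 = 108 beats = 27 bars.
Total: 10 + 21 + 27 = 58 bars.

58 bars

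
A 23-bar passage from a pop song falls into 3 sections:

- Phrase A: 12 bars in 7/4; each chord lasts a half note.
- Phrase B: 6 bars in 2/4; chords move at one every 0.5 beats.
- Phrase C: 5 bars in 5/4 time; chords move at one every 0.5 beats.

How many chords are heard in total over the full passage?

116 chords

A: 12 bars × 7 beats = 84 beats; 2 beats/chord → 42 chords.
B: 6 bars × 2 beats = 12 beats; 0.5 beats/chord → 24 chords.
C: 5 bars × 5 beats = 25 beats; 0.5 beats/chord → 50 chords.
Total: 42 + 24 + 50 = 116.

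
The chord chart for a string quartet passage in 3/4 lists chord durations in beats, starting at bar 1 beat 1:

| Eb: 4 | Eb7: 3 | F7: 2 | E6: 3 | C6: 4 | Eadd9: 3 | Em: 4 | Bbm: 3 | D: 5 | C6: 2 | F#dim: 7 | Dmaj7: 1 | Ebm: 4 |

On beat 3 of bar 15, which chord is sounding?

Beat 3 of bar 15 is beat (15−1)×3 + 3 = 45 overall.
Running totals: Eb ends at 4, Eb7 ends at 7, F7 ends at 9, E6 ends at 12, C6 ends at 16, Eadd9 ends at 19, Em ends at 23, Bbm ends at 26, D ends at 31, C6 ends at 33, F#dim ends at 40, Dmaj7 ends at 41, Ebm ends at 45.
Beat 45 falls within Ebm.

Ebm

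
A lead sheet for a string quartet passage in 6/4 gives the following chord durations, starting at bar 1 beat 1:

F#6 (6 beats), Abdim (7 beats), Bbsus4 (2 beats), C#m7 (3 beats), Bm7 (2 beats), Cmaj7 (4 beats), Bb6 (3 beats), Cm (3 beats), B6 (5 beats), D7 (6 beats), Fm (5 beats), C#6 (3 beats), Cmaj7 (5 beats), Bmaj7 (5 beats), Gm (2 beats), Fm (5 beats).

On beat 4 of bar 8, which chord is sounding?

Fm

Beat 4 of bar 8 is beat (8−1)×6 + 4 = 46 overall.
Running totals: F#6 ends at 6, Abdim ends at 13, Bbsus4 ends at 15, C#m7 ends at 18, Bm7 ends at 20, Cmaj7 ends at 24, Bb6 ends at 27, Cm ends at 30, B6 ends at 35, D7 ends at 41, Fm ends at 46.
Beat 46 falls within Fm.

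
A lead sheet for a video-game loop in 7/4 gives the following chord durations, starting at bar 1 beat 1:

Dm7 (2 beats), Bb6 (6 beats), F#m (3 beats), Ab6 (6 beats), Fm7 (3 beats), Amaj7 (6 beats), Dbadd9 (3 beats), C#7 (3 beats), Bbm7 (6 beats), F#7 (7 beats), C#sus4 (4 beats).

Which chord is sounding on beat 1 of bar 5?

Beat 1 of bar 5 is beat (5−1)×7 + 1 = 29 overall.
Running totals: Dm7 ends at 2, Bb6 ends at 8, F#m ends at 11, Ab6 ends at 17, Fm7 ends at 20, Amaj7 ends at 26, Dbadd9 ends at 29.
Beat 29 falls within Dbadd9.

Dbadd9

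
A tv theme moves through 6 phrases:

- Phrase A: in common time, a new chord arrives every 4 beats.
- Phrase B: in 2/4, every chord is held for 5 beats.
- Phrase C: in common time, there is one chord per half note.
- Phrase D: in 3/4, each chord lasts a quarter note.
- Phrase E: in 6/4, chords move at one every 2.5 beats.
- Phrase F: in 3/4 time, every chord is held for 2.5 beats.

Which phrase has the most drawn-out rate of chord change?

A: 4 beats/bar ÷ 4 beats/chord = 1 chord/bar.
B: 2 beats/bar ÷ 5 beats/chord = 0.4 chords/bar.
C: 4 beats/bar ÷ 2 beats/chord = 2 chords/bar.
D: 3 beats/bar ÷ 1 beat/chord = 3 chords/bar.
E: 6 beats/bar ÷ 2.5 beats/chord = 2.4 chords/bar.
F: 3 beats/bar ÷ 2.5 beats/chord = 1.2 chords/bar.
Slowest is B at 0.4 chords/bar.

Phrase B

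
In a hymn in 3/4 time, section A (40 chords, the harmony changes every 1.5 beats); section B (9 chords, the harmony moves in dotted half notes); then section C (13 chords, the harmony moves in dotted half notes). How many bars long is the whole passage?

42 bars

A: 40 × 1.5 = 60 beats = 20 bars.
B: 9 × 3 = 27 beats = 9 bars.
C: 13 × 3 = 39 beats = 13 bars.
Total: 20 + 9 + 13 = 42 bars.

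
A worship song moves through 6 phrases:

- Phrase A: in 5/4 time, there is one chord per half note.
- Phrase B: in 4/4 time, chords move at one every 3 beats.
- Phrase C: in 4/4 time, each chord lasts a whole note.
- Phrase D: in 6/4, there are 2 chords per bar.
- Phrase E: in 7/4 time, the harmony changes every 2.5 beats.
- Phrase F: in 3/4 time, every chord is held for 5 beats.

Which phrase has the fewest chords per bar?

Phrase F

A: each chord is 2 beats in 5/4, so 2.5 per bar.
B: each chord is 3 beats in 4/4, so 4/3 per bar.
C: each chord is 4 beats in 4/4, so 1 per bar.
D: each chord is 3 beats in 6/4, so 2 per bar.
E: each chord is 2.5 beats in 7/4, so 2.8 per bar.
F: each chord is 5 beats in 3/4, so 0.6 per bar.
Slowest is F at 0.6 chords/bar.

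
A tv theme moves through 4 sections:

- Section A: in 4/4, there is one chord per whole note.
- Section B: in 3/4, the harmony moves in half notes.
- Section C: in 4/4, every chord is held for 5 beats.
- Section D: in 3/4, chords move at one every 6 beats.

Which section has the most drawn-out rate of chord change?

Section D

A: 4/4 = 1 chord/bar.
B: 3/2 = 1.5 chords/bar.
C: 4/5 = 0.8 chords/bar.
D: 3/6 = 0.5 chords/bar.
Slowest is D at 0.5 chords/bar.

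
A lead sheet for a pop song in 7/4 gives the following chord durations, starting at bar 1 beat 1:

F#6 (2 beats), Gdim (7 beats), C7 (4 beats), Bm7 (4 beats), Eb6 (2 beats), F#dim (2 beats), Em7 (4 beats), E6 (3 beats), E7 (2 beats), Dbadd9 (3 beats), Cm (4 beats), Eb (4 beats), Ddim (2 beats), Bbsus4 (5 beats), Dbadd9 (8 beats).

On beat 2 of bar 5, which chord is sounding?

Beat 2 of bar 5 is beat (5−1)×7 + 2 = 30 overall.
Running totals: F#6 ends at 2, Gdim ends at 9, C7 ends at 13, Bm7 ends at 17, Eb6 ends at 19, F#dim ends at 21, Em7 ends at 25, E6 ends at 28, E7 ends at 30.
Beat 30 falls within E7.

E7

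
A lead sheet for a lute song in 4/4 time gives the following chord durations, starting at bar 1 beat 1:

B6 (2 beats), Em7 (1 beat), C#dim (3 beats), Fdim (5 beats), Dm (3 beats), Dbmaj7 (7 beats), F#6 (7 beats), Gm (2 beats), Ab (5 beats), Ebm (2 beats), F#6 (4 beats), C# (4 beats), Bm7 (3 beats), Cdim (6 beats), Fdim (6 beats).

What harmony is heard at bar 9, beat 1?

Beat 1 of bar 9 is beat (9−1)×4 + 1 = 33 overall.
Running totals: B6 ends at 2, Em7 ends at 3, C#dim ends at 6, Fdim ends at 11, Dm ends at 14, Dbmaj7 ends at 21, F#6 ends at 28, Gm ends at 30, Ab ends at 35.
Beat 33 falls within Ab.

Ab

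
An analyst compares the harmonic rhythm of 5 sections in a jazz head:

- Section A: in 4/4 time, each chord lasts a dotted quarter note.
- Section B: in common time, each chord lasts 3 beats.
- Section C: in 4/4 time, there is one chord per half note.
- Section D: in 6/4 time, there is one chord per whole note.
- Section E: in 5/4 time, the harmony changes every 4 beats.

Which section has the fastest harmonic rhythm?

Section A

A: each chord is 1.5 beats in 4/4, so 8/3 per bar.
B: each chord is 3 beats in 4/4, so 4/3 per bar.
C: each chord is 2 beats in 4/4, so 2 per bar.
D: each chord is 4 beats in 6/4, so 1.5 per bar.
E: each chord is 4 beats in 5/4, so 1.25 per bar.
Fastest is A at 8/3 chords/bar.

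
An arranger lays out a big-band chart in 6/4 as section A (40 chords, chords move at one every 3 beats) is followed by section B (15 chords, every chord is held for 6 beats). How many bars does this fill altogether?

35 bars

A: 40 × 3 = 120 beats = 20 bars.
B: 15 × 6 = 90 beats = 15 bars.
Total: 20 + 15 = 35 bars.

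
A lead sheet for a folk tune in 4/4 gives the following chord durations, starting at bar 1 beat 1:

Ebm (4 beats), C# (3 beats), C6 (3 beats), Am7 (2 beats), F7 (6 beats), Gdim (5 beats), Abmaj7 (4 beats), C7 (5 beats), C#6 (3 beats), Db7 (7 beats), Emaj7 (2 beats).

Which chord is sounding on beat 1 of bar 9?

C#6

Beat 1 of bar 9 is beat (9−1)×4 + 1 = 33 overall.
Running totals: Ebm ends at 4, C# ends at 7, C6 ends at 10, Am7 ends at 12, F7 ends at 18, Gdim ends at 23, Abmaj7 ends at 27, C7 ends at 32, C#6 ends at 35.
Beat 33 falls within C#6.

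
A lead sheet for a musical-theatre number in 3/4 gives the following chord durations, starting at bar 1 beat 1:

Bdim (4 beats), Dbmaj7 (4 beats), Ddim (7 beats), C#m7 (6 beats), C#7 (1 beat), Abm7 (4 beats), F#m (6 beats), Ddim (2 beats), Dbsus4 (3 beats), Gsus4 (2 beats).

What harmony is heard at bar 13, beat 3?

Gsus4

Beat 3 of bar 13 is beat (13−1)×3 + 3 = 39 overall.
Running totals: Bdim ends at 4, Dbmaj7 ends at 8, Ddim ends at 15, C#m7 ends at 21, C#7 ends at 22, Abm7 ends at 26, F#m ends at 32, Ddim ends at 34, Dbsus4 ends at 37, Gsus4 ends at 39.
Beat 39 falls within Gsus4.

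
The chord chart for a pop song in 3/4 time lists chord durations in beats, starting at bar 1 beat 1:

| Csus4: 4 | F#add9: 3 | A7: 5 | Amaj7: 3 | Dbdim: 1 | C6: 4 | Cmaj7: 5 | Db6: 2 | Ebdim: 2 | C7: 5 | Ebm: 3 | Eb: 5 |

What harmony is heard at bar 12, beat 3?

Beat 3 of bar 12 is beat (12−1)×3 + 3 = 36 overall.
Running totals: Csus4 ends at 4, F#add9 ends at 7, A7 ends at 12, Amaj7 ends at 15, Dbdim ends at 16, C6 ends at 20, Cmaj7 ends at 25, Db6 ends at 27, Ebdim ends at 29, C7 ends at 34, Ebm ends at 37.
Beat 36 falls within Ebm.

Ebm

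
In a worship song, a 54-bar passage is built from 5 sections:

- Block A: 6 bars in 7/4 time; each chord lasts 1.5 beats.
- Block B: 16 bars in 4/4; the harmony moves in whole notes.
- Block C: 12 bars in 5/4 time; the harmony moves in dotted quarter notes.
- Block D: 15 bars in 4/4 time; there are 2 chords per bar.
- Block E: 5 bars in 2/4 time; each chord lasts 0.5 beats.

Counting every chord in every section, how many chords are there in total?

A: 6·7 = 42 beats, 42/1.5 = 28 chords.
B: 16·4 = 64 beats, 64/4 = 16 chords.
C: 12·5 = 60 beats, 60/1.5 = 40 chords.
D: 15·4 = 60 beats, 60/2 = 30 chords.
E: 5·2 = 10 beats, 10/0.5 = 20 chords.
Total: 28 + 16 + 40 + 30 + 20 = 134.

134 chords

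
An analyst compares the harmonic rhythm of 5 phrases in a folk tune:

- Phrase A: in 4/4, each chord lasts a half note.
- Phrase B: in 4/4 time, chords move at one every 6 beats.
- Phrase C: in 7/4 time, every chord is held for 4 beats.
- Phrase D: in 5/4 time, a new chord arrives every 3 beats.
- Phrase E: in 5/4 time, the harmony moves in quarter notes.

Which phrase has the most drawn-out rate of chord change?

A: each chord is 2 beats in 4/4, so 2 per bar.
B: each chord is 6 beats in 4/4, so 2/3 per bar.
C: each chord is 4 beats in 7/4, so 1.75 per bar.
D: each chord is 3 beats in 5/4, so 5/3 per bar.
E: each chord is 1 beat in 5/4, so 5 per bar.
Slowest is B at 2/3 chords/bar.

Phrase B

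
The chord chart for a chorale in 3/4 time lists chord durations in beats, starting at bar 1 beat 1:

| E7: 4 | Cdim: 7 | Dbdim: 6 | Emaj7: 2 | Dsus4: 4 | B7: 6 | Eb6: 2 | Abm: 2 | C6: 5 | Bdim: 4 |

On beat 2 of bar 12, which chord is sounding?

C6

Beat 2 of bar 12 is beat (12−1)×3 + 2 = 35 overall.
Running totals: E7 ends at 4, Cdim ends at 11, Dbdim ends at 17, Emaj7 ends at 19, Dsus4 ends at 23, B7 ends at 29, Eb6 ends at 31, Abm ends at 33, C6 ends at 38.
Beat 35 falls within C6.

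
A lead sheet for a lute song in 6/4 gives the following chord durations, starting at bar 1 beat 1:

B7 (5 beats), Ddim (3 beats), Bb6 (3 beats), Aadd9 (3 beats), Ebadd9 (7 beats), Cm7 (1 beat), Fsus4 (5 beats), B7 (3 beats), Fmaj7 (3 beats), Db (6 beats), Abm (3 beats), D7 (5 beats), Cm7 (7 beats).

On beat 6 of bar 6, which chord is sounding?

Db

Beat 6 of bar 6 is beat (6−1)×6 + 6 = 36 overall.
Running totals: B7 ends at 5, Ddim ends at 8, Bb6 ends at 11, Aadd9 ends at 14, Ebadd9 ends at 21, Cm7 ends at 22, Fsus4 ends at 27, B7 ends at 30, Fmaj7 ends at 33, Db ends at 39.
Beat 36 falls within Db.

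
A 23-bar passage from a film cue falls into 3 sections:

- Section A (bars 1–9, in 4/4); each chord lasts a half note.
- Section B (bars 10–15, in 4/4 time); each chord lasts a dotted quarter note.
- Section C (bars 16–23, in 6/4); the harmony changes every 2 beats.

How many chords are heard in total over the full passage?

58 chords

A: 9 bars × 4 beats = 36 beats; 2 beats/chord → 18 chords.
B: 6 bars × 4 beats = 24 beats; 1.5 beats/chord → 16 chords.
C: 8 bars × 6 beats = 48 beats; 2 beats/chord → 24 chords.
Total: 18 + 16 + 24 = 58.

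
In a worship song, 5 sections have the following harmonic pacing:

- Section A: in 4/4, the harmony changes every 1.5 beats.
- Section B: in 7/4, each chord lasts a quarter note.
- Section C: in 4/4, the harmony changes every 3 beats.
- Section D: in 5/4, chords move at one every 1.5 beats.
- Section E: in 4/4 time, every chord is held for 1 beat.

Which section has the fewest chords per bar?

A: 4/1.5 = 8/3 chords/bar.
B: 7/1 = 7 chords/bar.
C: 4/3 = 4/3 chords/bar.
D: 5/1.5 = 10/3 chords/bar.
E: 4/1 = 4 chords/bar.
Slowest is C at 4/3 chords/bar.

Section C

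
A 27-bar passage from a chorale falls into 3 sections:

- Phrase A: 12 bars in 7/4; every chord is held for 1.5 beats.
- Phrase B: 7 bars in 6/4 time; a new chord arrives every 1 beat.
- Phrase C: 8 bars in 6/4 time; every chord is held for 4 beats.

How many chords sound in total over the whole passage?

110 chords

A: 12 bars × 7 beats = 84 beats; 1.5 beats/chord → 56 chords.
B: 7 bars × 6 beats = 42 beats; 1 beat/chord → 42 chords.
C: 8 bars × 6 beats = 48 beats; 4 beats/chord → 12 chords.
Total: 56 + 42 + 12 = 110.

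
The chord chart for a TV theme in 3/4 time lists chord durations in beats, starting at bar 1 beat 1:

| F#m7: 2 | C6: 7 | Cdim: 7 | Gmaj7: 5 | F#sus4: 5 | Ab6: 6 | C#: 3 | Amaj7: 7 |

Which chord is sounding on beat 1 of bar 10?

Beat 1 of bar 10 is beat (10−1)×3 + 1 = 28 overall.
Running totals: F#m7 ends at 2, C6 ends at 9, Cdim ends at 16, Gmaj7 ends at 21, F#sus4 ends at 26, Ab6 ends at 32.
Beat 28 falls within Ab6.

Ab6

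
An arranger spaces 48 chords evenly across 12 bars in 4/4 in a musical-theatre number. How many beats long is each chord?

1 beat

12 bars × 4 beats/bar = 48 beats total.
48 beats ÷ 48 chords = 1 beats per chord.
(That is a quarter note.)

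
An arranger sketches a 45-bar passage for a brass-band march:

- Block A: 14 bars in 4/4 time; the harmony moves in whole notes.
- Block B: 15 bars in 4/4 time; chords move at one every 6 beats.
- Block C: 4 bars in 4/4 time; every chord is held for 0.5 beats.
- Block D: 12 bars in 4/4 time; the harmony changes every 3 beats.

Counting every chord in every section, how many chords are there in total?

A: 14 bars × 4 beats = 56 beats; 4 beats/chord → 14 chords.
B: 15 bars × 4 beats = 60 beats; 6 beats/chord → 10 chords.
C: 4 bars × 4 beats = 16 beats; 0.5 beats/chord → 32 chords.
D: 12 bars × 4 beats = 48 beats; 3 beats/chord → 16 chords.
Total: 14 + 10 + 32 + 16 = 72.

72 chords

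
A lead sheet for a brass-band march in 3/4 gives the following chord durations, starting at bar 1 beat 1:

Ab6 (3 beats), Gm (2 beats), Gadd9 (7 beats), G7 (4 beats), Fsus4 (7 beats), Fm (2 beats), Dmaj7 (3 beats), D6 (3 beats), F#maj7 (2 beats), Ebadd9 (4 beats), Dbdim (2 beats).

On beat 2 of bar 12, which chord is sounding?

Ebadd9

Beat 2 of bar 12 is beat (12−1)×3 + 2 = 35 overall.
Running totals: Ab6 ends at 3, Gm ends at 5, Gadd9 ends at 12, G7 ends at 16, Fsus4 ends at 23, Fm ends at 25, Dmaj7 ends at 28, D6 ends at 31, F#maj7 ends at 33, Ebadd9 ends at 37.
Beat 35 falls within Ebadd9.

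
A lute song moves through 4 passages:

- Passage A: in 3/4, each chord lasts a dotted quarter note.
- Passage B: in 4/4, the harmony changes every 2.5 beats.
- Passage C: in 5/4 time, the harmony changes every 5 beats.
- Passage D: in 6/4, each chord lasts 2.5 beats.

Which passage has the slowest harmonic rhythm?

A: 3 beats/bar ÷ 1.5 beats/chord = 2 chords/bar.
B: 4 beats/bar ÷ 2.5 beats/chord = 1.6 chords/bar.
C: 5 beats/bar ÷ 5 beats/chord = 1 chord/bar.
D: 6 beats/bar ÷ 2.5 beats/chord = 2.4 chords/bar.
Slowest is C at 1 chords/bar.

Passage C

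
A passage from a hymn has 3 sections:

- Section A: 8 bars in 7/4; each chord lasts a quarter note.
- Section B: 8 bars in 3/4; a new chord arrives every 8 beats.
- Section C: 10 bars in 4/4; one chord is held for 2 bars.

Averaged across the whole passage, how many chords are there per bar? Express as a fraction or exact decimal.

A: 8 bars of 7 beats is 56 beats; at 1 beat each that's 56 chords.
B: 8 bars of 3 beats is 24 beats; at 8 beats each that's 3 chords.
C: 10 bars of 4 beats is 40 beats; at 8 beats each that's 5 chords.
Overall: 64 chords over 26 bars → 64/26 = 32/13 chords per bar.

32/13 chords per bar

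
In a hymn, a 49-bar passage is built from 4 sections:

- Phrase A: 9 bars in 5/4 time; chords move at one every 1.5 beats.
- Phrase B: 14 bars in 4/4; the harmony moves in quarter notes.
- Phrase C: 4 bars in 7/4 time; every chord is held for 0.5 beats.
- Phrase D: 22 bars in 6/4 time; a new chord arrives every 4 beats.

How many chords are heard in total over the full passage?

175 chords

A: 9·5 = 45 beats, 45/1.5 = 30 chords.
B: 14·4 = 56 beats, 56/1 = 56 chords.
C: 4·7 = 28 beats, 28/0.5 = 56 chords.
D: 22·6 = 132 beats, 132/4 = 33 chords.
Total: 30 + 56 + 56 + 33 = 175.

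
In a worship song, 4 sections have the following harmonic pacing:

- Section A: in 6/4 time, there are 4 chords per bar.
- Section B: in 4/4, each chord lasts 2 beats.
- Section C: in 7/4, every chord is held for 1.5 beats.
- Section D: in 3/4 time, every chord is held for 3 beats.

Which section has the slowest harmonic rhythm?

A: 6/1.5 = 4 chords/bar.
B: 4/2 = 2 chords/bar.
C: 7/1.5 = 14/3 chords/bar.
D: 3/3 = 1 chord/bar.
Slowest is D at 1 chords/bar.

Section D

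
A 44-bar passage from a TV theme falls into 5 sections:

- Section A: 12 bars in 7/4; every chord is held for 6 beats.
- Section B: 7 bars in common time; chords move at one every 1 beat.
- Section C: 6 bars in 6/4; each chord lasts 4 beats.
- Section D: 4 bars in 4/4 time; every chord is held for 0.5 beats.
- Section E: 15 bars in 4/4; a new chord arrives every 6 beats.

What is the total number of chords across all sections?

93 chords

A: 12·7 = 84 beats, 84/6 = 14 chords.
B: 7·4 = 28 beats, 28/1 = 28 chords.
C: 6·6 = 36 beats, 36/4 = 9 chords.
D: 4·4 = 16 beats, 16/0.5 = 32 chords.
E: 15·4 = 60 beats, 60/6 = 10 chords.
Total: 14 + 28 + 9 + 32 + 10 = 93.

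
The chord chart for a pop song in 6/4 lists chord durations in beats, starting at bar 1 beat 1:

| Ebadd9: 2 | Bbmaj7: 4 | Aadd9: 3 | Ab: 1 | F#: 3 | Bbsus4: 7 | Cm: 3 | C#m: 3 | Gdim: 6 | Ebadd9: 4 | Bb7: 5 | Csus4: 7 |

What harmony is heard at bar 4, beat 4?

Beat 4 of bar 4 is beat (4−1)×6 + 4 = 22 overall.
Running totals: Ebadd9 ends at 2, Bbmaj7 ends at 6, Aadd9 ends at 9, Ab ends at 10, F# ends at 13, Bbsus4 ends at 20, Cm ends at 23.
Beat 22 falls within Cm.

Cm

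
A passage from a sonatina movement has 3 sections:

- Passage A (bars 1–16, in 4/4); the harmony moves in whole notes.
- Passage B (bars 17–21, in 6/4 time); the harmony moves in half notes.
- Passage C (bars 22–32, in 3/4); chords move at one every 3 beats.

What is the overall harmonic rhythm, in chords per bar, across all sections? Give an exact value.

A: 16 bars of 4 beats is 64 beats; at 4 beats each that's 16 chords.
B: 5 bars of 6 beats is 30 beats; at 2 beats each that's 15 chords.
C: 11 bars of 3 beats is 33 beats; at 3 beats each that's 11 chords.
Overall: 42 chords over 32 bars → 42/32 = 21/16 chords per bar.

21/16 chords per bar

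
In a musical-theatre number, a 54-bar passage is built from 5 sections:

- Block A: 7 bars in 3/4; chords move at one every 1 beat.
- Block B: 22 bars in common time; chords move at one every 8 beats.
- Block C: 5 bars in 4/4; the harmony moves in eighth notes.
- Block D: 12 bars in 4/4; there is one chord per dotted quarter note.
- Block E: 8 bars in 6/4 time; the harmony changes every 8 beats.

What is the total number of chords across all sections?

A: 7 bars × 3 beats = 21 beats; 1 beat/chord → 21 chords.
B: 22 bars × 4 beats = 88 beats; 8 beats/chord → 11 chords.
C: 5 bars × 4 beats = 20 beats; 0.5 beats/chord → 40 chords.
D: 12 bars × 4 beats = 48 beats; 1.5 beats/chord → 32 chords.
E: 8 bars × 6 beats = 48 beats; 8 beats/chord → 6 chords.
Total: 21 + 11 + 40 + 32 + 6 = 110.

110 chords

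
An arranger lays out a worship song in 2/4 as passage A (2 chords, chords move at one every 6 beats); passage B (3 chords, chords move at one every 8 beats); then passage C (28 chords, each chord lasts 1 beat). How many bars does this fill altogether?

32 bars

A: 2 × 6 = 12 beats = 6 bars.
B: 3 × 8 = 24 beats = 12 bars.
C: 28 × 1 = 28 beats = 14 bars.
Total: 6 + 12 + 14 = 32 bars.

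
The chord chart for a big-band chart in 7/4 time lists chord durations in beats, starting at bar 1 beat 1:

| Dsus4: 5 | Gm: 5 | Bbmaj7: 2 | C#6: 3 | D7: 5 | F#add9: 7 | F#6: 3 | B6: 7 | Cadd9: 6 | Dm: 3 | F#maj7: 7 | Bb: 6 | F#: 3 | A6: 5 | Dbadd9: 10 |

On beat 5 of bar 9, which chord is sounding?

F#

Beat 5 of bar 9 is beat (9−1)×7 + 5 = 61 overall.
Running totals: Dsus4 ends at 5, Gm ends at 10, Bbmaj7 ends at 12, C#6 ends at 15, D7 ends at 20, F#add9 ends at 27, F#6 ends at 30, B6 ends at 37, Cadd9 ends at 43, Dm ends at 46, F#maj7 ends at 53, Bb ends at 59, F# ends at 62.
Beat 61 falls within F#.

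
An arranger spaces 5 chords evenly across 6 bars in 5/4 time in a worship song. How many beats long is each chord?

6 bars × 5 beats/bar = 30 beats total.
30 beats ÷ 5 chords = 6 beats per chord.

6 beats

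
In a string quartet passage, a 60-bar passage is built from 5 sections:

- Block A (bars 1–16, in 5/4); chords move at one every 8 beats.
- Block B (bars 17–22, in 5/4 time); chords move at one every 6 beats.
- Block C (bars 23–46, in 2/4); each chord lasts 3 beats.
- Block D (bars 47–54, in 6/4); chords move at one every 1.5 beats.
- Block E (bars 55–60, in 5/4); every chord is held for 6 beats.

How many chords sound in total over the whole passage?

A: 16 bars × 5 beats = 80 beats; 8 beats/chord → 10 chords.
B: 6 bars × 5 beats = 30 beats; 6 beats/chord → 5 chords.
C: 24 bars × 2 beats = 48 beats; 3 beats/chord → 16 chords.
D: 8 bars × 6 beats = 48 beats; 1.5 beats/chord → 32 chords.
E: 6 bars × 5 beats = 30 beats; 6 beats/chord → 5 chords.
Total: 10 + 5 + 16 + 32 + 5 = 68.

68 chords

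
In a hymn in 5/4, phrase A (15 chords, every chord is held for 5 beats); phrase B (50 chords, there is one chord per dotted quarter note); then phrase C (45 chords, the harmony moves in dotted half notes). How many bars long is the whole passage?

57 bars

A: 15 × 5 = 75 beats = 15 bars.
B: 50 × 1.5 = 75 beats = 15 bars.
C: 45 × 3 = 135 beats = 27 bars.
Total: 15 + 15 + 27 = 57 bars.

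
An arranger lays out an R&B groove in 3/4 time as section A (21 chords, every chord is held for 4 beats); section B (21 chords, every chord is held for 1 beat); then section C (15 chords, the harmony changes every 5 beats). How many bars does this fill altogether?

60 bars

A: 21 × 4 = 84 beats = 28 bars.
B: 21 × 1 = 21 beats = 7 bars.
C: 15 × 5 = 75 beats = 25 bars.
Total: 28 + 7 + 25 = 60 bars.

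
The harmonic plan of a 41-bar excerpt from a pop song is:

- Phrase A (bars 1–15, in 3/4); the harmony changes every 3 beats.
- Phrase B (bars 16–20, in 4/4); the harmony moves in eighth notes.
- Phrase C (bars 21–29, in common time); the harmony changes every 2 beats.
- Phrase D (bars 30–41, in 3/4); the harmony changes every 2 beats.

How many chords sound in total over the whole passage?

91 chords

A: 15·3 = 45 beats, 45/3 = 15 chords.
B: 5·4 = 20 beats, 20/0.5 = 40 chords.
C: 9·4 = 36 beats, 36/2 = 18 chords.
D: 12·3 = 36 beats, 36/2 = 18 chords.
Total: 15 + 40 + 18 + 18 = 91.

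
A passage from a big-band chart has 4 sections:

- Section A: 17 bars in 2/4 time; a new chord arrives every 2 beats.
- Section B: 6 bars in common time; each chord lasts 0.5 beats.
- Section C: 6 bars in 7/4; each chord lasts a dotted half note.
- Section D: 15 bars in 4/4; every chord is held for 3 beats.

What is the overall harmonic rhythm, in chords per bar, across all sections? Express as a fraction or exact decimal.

A: 17 bars of 2 beats is 34 beats; at 2 beats each that's 17 chords.
B: 6 bars of 4 beats is 24 beats; at 0.5 beats each that's 48 chords.
C: 6 bars of 7 beats is 42 beats; at 3 beats each that's 14 chords.
D: 15 bars of 4 beats is 60 beats; at 3 beats each that's 20 chords.
Overall: 99 chords over 44 bars → 99/44 = 2.25 chords per bar.

2.25 chords per bar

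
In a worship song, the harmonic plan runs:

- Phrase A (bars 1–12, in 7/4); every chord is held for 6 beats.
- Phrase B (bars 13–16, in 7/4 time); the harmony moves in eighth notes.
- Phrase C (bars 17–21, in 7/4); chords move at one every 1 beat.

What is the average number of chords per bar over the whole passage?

A: 12 × 7 = 84 beats ÷ 6 = 14 chords.
B: 4 × 7 = 28 beats ÷ 0.5 = 56 chords.
C: 5 × 7 = 35 beats ÷ 1 = 35 chords.
Overall: 105 chords over 21 bars → 105/21 = 5 chords per bar.

5 chords per bar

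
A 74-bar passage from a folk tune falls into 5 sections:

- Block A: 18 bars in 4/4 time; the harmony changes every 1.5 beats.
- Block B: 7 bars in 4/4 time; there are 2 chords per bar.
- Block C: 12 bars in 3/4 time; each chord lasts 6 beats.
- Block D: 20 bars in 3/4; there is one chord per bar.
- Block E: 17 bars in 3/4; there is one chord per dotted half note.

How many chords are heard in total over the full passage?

105 chords

A: 18·4 = 72 beats, 72/1.5 = 48 chords.
B: 7·4 = 28 beats, 28/2 = 14 chords.
C: 12·3 = 36 beats, 36/6 = 6 chords.
D: 20·3 = 60 beats, 60/3 = 20 chords.
E: 17·3 = 51 beats, 51/3 = 17 chords.
Total: 48 + 14 + 6 + 20 + 17 = 105.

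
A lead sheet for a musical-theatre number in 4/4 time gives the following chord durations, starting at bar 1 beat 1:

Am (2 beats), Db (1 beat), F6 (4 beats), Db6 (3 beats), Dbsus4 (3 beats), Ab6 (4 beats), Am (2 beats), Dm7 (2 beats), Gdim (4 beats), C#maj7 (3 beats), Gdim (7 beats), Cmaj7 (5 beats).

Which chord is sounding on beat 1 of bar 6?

Beat 1 of bar 6 is beat (6−1)×4 + 1 = 21 overall.
Running totals: Am ends at 2, Db ends at 3, F6 ends at 7, Db6 ends at 10, Dbsus4 ends at 13, Ab6 ends at 17, Am ends at 19, Dm7 ends at 21.
Beat 21 falls within Dm7.

Dm7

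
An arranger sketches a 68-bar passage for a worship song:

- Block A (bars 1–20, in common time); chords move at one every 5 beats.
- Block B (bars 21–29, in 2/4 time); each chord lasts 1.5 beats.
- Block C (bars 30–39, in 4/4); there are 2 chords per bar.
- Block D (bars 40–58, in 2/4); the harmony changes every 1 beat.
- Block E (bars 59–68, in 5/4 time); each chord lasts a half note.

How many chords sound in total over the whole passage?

111 chords

A: 20·4 = 80 beats, 80/5 = 16 chords.
B: 9·2 = 18 beats, 18/1.5 = 12 chords.
C: 10·4 = 40 beats, 40/2 = 20 chords.
D: 19·2 = 38 beats, 38/1 = 38 chords.
E: 10·5 = 50 beats, 50/2 = 25 chords.
Total: 16 + 12 + 20 + 38 + 25 = 111.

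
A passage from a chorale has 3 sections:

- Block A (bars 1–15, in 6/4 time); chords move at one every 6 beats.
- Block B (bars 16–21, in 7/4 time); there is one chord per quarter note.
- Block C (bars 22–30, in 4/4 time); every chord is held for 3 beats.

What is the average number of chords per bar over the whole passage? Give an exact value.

A: 15 × 6 = 90 beats ÷ 6 = 15 chords.
B: 6 × 7 = 42 beats ÷ 1 = 42 chords.
C: 9 × 4 = 36 beats ÷ 3 = 12 chords.
Overall: 69 chords over 30 bars → 69/30 = 2.3 chords per bar.

2.3 chords per bar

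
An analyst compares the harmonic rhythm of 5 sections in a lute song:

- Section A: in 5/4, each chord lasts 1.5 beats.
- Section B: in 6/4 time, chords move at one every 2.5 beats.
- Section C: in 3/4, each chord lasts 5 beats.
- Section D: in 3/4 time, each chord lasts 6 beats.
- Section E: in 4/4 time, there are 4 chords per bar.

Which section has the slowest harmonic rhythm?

Section D

A: each chord is 1.5 beats in 5/4, so 10/3 per bar.
B: each chord is 2.5 beats in 6/4, so 2.4 per bar.
C: each chord is 5 beats in 3/4, so 0.6 per bar.
D: each chord is 6 beats in 3/4, so 0.5 per bar.
E: each chord is 1 beat in 4/4, so 4 per bar.
Slowest is D at 0.5 chords/bar.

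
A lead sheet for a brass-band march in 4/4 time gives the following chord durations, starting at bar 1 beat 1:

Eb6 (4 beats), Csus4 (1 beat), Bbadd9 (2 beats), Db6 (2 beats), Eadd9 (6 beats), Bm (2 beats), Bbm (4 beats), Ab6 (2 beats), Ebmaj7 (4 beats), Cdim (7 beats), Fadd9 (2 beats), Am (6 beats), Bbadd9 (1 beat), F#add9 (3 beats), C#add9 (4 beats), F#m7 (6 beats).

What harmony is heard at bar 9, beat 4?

Beat 4 of bar 9 is beat (9−1)×4 + 4 = 36 overall.
Running totals: Eb6 ends at 4, Csus4 ends at 5, Bbadd9 ends at 7, Db6 ends at 9, Eadd9 ends at 15, Bm ends at 17, Bbm ends at 21, Ab6 ends at 23, Ebmaj7 ends at 27, Cdim ends at 34, Fadd9 ends at 36.
Beat 36 falls within Fadd9.

Fadd9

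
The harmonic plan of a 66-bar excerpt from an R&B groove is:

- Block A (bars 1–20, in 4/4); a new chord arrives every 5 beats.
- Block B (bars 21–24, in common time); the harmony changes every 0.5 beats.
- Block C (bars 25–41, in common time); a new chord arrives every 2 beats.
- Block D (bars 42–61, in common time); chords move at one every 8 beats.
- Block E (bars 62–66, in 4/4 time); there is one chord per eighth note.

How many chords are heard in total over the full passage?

132 chords

A: 20·4 = 80 beats, 80/5 = 16 chords.
B: 4·4 = 16 beats, 16/0.5 = 32 chords.
C: 17·4 = 68 beats, 68/2 = 34 chords.
D: 20·4 = 80 beats, 80/8 = 10 chords.
E: 5·4 = 20 beats, 20/0.5 = 40 chords.
Total: 16 + 32 + 34 + 10 + 40 = 132.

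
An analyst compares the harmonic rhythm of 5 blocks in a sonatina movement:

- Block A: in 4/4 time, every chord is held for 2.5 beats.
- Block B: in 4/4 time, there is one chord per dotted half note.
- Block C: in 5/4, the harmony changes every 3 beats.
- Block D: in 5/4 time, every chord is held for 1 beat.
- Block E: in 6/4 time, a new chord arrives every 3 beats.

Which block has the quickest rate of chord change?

Block D

A: each chord is 2.5 beats in 4/4, so 1.6 per bar.
B: each chord is 3 beats in 4/4, so 4/3 per bar.
C: each chord is 3 beats in 5/4, so 5/3 per bar.
D: each chord is 1 beat in 5/4, so 5 per bar.
E: each chord is 3 beats in 6/4, so 2 per bar.
Fastest is D at 5 chords/bar.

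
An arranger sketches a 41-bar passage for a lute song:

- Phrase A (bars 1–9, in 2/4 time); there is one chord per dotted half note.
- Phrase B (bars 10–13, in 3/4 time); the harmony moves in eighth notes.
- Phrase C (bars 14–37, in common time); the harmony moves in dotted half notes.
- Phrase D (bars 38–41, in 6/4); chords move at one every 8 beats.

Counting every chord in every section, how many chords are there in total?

A: 9·2 = 18 beats, 18/3 = 6 chords.
B: 4·3 = 12 beats, 12/0.5 = 24 chords.
C: 24·4 = 96 beats, 96/3 = 32 chords.
D: 4·6 = 24 beats, 24/8 = 3 chords.
Total: 6 + 24 + 32 + 3 = 65.

65 chords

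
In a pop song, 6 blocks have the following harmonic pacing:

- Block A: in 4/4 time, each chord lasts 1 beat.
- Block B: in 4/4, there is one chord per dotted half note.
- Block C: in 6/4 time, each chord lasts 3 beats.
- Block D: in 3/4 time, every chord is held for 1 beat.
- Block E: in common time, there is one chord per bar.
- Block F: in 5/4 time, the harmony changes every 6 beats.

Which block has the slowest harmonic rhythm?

Block F

A: 4/1 = 4 chords/bar.
B: 4/3 = 4/3 chords/bar.
C: 6/3 = 2 chords/bar.
D: 3/1 = 3 chords/bar.
E: 4/4 = 1 chord/bar.
F: 5/6 = 5/6 chords/bar.
Slowest is F at 5/6 chords/bar.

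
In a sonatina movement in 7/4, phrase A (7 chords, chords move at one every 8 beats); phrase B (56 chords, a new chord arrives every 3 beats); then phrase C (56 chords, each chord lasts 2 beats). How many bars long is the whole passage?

A: 7 × 8 = 56 beats = 8 bars.
B: 56 × 3 = 168 beats = 24 bars.
C: 56 × 2 = 112 beats = 16 bars.
Total: 8 + 24 + 16 = 48 bars.

48 bars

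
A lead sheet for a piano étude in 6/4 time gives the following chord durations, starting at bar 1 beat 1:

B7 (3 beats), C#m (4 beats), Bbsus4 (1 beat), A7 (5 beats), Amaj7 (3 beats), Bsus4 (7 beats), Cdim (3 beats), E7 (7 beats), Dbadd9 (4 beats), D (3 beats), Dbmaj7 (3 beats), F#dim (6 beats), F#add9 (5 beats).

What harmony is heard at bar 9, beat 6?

F#add9

Beat 6 of bar 9 is beat (9−1)×6 + 6 = 54 overall.
Running totals: B7 ends at 3, C#m ends at 7, Bbsus4 ends at 8, A7 ends at 13, Amaj7 ends at 16, Bsus4 ends at 23, Cdim ends at 26, E7 ends at 33, Dbadd9 ends at 37, D ends at 40, Dbmaj7 ends at 43, F#dim ends at 49, F#add9 ends at 54.
Beat 54 falls within F#add9.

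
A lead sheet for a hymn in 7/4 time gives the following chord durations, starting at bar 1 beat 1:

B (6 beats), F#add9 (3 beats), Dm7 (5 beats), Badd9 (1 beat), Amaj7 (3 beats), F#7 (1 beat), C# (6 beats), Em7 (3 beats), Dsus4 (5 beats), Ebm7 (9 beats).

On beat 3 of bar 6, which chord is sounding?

Ebm7

Beat 3 of bar 6 is beat (6−1)×7 + 3 = 38 overall.
Running totals: B ends at 6, F#add9 ends at 9, Dm7 ends at 14, Badd9 ends at 15, Amaj7 ends at 18, F#7 ends at 19, C# ends at 25, Em7 ends at 28, Dsus4 ends at 33, Ebm7 ends at 42.
Beat 38 falls within Ebm7.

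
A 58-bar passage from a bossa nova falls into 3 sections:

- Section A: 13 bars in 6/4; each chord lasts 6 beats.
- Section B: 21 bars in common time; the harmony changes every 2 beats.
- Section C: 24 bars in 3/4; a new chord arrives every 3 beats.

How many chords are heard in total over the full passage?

79 chords

A: 13 bars × 6 beats = 78 beats; 6 beats/chord → 13 chords.
B: 21 bars × 4 beats = 84 beats; 2 beats/chord → 42 chords.
C: 24 bars × 3 beats = 72 beats; 3 beats/chord → 24 chords.
Total: 13 + 42 + 24 = 79.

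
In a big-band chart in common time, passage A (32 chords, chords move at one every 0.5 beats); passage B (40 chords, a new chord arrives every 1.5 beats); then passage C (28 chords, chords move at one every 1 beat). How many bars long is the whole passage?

26 bars

A: 32 × 0.5 = 16 beats = 4 bars.
B: 40 × 1.5 = 60 beats = 15 bars.
C: 28 × 1 = 28 beats = 7 bars.
Total: 4 + 15 + 7 = 26 bars.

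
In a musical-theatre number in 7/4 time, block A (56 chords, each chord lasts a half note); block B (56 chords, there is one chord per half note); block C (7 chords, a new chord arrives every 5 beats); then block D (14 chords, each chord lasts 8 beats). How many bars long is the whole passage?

A: 56 × 2 = 112 beats = 16 bars.
B: 56 × 2 = 112 beats = 16 bars.
C: 7 × 5 = 35 beats = 5 bars.
D: 14 × 8 = 112 beats = 16 bars.
Total: 16 + 16 + 5 + 16 = 53 bars.

53 bars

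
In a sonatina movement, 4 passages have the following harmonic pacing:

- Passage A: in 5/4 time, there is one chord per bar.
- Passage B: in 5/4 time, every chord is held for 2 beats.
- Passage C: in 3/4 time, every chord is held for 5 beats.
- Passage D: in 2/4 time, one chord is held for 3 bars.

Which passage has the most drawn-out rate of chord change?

A: each chord is 5 beats in 5/4, so 1 per bar.
B: each chord is 2 beats in 5/4, so 2.5 per bar.
C: each chord is 5 beats in 3/4, so 0.6 per bar.
D: each chord is 6 beats in 2/4, so 1/3 per bar.
Slowest is D at 1/3 chords/bar.

Passage D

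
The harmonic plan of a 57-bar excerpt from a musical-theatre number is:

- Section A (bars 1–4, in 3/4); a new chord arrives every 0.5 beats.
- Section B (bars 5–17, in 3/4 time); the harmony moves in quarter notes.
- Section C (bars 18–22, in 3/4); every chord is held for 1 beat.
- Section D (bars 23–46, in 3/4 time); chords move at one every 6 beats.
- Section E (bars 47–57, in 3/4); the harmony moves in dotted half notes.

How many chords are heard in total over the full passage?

101 chords

A: 4 bars × 3 beats = 12 beats; 0.5 beats/chord → 24 chords.
B: 13 bars × 3 beats = 39 beats; 1 beat/chord → 39 chords.
C: 5 bars × 3 beats = 15 beats; 1 beat/chord → 15 chords.
D: 24 bars × 3 beats = 72 beats; 6 beats/chord → 12 chords.
E: 11 bars × 3 beats = 33 beats; 3 beats/chord → 11 chords.
Total: 24 + 39 + 15 + 12 + 11 = 101.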